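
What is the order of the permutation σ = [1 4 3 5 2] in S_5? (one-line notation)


Cycle decomposition: (2 4 5)
Cycle lengths: 3
Order = lcm(3) = 3

ord(σ) = 3


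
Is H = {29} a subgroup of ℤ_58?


Subgroup test for H = {29} in (ℤ_58, +):
(1) 0 ∈ H? No
(2) Closure: for all a,b ∈ H, (a+b) mod 58 ∈ H? No  [counterexample: 29 + 29 = 0 ∉ H]
(3) Inverses: for all a ∈ H, -a mod 58 ∈ H? Yes

No, H is not a subgroup of ℤ_58


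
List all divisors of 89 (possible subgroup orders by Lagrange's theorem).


Lagrange's theorem: |H| divides |G|
|G| = 89
Divisors of 89: 1, 89

Possible subgroup orders: {1, 89}


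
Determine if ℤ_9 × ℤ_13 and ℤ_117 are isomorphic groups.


Comparing ℤ_9 × ℤ_13 and ℤ_117:
gcd(9,13) = 1, so ℤ_9 × ℤ_13 ≅ ℤ_117 (CRT)

Yes, ℤ_9 × ℤ_13 ≅ ℤ_117


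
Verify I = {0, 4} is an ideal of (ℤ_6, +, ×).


Check ideal conditions for I = {0, 4} in ℤ_6:
(1) I is an additive subgroup? No
(2) For r ∈ ℤ_6 and a ∈ I: r·a ∈ I? No  [counterexample: r=2, a=4, r·a mod 6 = 2 ∉ I]

No, I is not an ideal of ℤ_6


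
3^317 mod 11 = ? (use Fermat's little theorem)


Fermat's little theorem: if p is prime and gcd(a,p)=1, then a^(p-1) ≡ 1 (mod p)
p = 11 is prime, gcd(3,11) = 1
Reduce exponent: 317 mod 10 = 7
So 3^317 ≡ 3^7 (mod 11)
3^7 mod 11 = 9

3^317 ≡ 9 (mod 11)


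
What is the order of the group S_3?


|S_n| = n! (number of permutations of n symbols)
|S_3| = 3! = 6

|S_3| = 6


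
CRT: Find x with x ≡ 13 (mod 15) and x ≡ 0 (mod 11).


m₁ = 15, m₂ = 11, gcd = 1, so CRT applies. M = m₁·m₂ = 165
Let M₁ = M/m₁ = 11, M₂ = M/m₂ = 15
Find y₁ ≡ M₁⁻¹ (mod m₁): 11⁻¹ ≡ 11 (mod 15)
Find y₂ ≡ M₂⁻¹ (mod m₂): 15⁻¹ ≡ 3 (mod 11)
x = a₁·M₁·y₁ + a₂·M₂·y₂ = 13·11·11 + 0·15·3 = 1573
Reduce mod 165: x ≡ 88
Check: 88 mod 15 = 13 ✓, 88 mod 11 = 0 ✓

x ≡ 88 (mod 165)


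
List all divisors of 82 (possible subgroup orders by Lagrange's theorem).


Lagrange's theorem: |H| divides |G|
|G| = 82
Divisors of 82: 1, 2, 41, 82

Possible subgroup orders: {1, 2, 41, 82}


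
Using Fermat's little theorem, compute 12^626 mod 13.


Fermat's little theorem: if p is prime and gcd(a,p)=1, then a^(p-1) ≡ 1 (mod p)
p = 13 is prime, gcd(12,13) = 1
Reduce exponent: 626 mod 12 = 2
So 12^626 ≡ 12^2 (mod 13)
12^2 mod 13 = 1

12^626 ≡ 1 (mod 13)


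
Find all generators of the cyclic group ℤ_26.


g generates ℤ_n iff gcd(g,n) = 1
Prime factors of 26: 2, 13
Generators are g ∈ {1,...,25} not divisible by any of these primes.
Generators: {1, 3, 5, 7, 9, 11, 15, 17, 19, 21, 23, 25}
Number of generators = φ(26) = 12

Generators of ℤ_26 = {1, 3, 5, 7, 9, 11, 15, 17, 19, 21, 23, 25}


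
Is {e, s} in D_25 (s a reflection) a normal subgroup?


H = {e, s} in D_25 (s a reflection)
r·s·r⁻¹ = sr⁻² ≠ s for n ≥ 3, so {e, s} is not closed under conjugation

No, not a normal subgroup


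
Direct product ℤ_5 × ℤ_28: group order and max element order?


|ℤ_5 × ℤ_28| = 5 × 28 = 140
Max element order = lcm(5,28) = 140
Cyclic? Yes (gcd=1)

|ℤ_5×ℤ_28| = 140, max element order = 140


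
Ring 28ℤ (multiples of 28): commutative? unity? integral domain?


28ℤ is a commutative ring under +,× but has no multiplicative identity (1 ∉ 28ℤ); it has no zero divisors, but without unity it is not an integral domain
Commutative: Yes
Integral domain: No
Has unity: No

28ℤ (multiples of 28): Commutative=Yes, Unity=No


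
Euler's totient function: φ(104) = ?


Factor n: 104 = 2^3 × 13
φ(n) = n · ∏(1 - 1/p) over distinct primes p | n
φ(104) = 104 · (1 - 1/2) · (1 - 1/13) = 48

φ(104) = 48


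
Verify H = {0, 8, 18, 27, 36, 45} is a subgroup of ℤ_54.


Subgroup test for H = {0, 8, 18, 27, 36, 45} in (ℤ_54, +):
(1) 0 ∈ H? Yes
(2) Closure: for all a,b ∈ H, (a+b) mod 54 ∈ H? No  [counterexample: 8 + 8 = 16 ∉ H]
(3) Inverses: for all a ∈ H, -a mod 54 ∈ H? No

No, H is not a subgroup of ℤ_54


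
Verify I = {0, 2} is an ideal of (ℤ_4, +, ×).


Check ideal conditions for I = {0, 2} in ℤ_4:
(1) I is an additive subgroup? Yes
(2) For r ∈ ℤ_4 and a ∈ I: r·a ∈ I? Yes

Yes, I is an ideal of ℤ_4


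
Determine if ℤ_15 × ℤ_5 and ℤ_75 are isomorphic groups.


Comparing ℤ_15 × ℤ_5 and ℤ_75:
gcd(15,5) = 5 ≠ 1. Max element order in ℤ_15×ℤ_5 is lcm(15,5) = 15 < 75, so it has no element of order 75

No, ℤ_15 × ℤ_5 ≇ ℤ_75


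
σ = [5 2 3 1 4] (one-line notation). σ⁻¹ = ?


To find σ⁻¹, swap domain and range:
σ(1) = 5 → σ⁻¹(5) = 1
σ(2) = 2 → σ⁻¹(2) = 2
σ(3) = 3 → σ⁻¹(3) = 3
σ(4) = 1 → σ⁻¹(1) = 4
σ(5) = 4 → σ⁻¹(4) = 5

σ⁻¹ = [4 2 3 5 1]


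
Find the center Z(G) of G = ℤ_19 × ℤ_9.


Z(G) = {g ∈ G | gx = xg for all x ∈ G}
Direct product of abelian groups is abelian, so Z(G) = G

Z(ℤ_19 × ℤ_9) = ℤ_19 × ℤ_9


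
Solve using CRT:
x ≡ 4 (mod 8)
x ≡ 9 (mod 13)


m₁ = 8, m₂ = 13, gcd = 1, so CRT applies. M = m₁·m₂ = 104
Let M₁ = M/m₁ = 13, M₂ = M/m₂ = 8
Find y₁ ≡ M₁⁻¹ (mod m₁): 13⁻¹ ≡ 5 (mod 8)
Find y₂ ≡ M₂⁻¹ (mod m₂): 8⁻¹ ≡ 5 (mod 13)
x = a₁·M₁·y₁ + a₂·M₂·y₂ = 4·13·5 + 9·8·5 = 620
Reduce mod 104: x ≡ 100
Check: 100 mod 8 = 4 ✓, 100 mod 13 = 9 ✓

x ≡ 100 (mod 104)


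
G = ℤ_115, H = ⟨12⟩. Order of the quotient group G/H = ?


|⟨12⟩| = n / gcd(12, 115) = 115 / 1 = 115
H is normal (ℤ_115 is abelian).
|G/H| = |G| / |H| = 115 / 115 = 1

|G/H| = 1


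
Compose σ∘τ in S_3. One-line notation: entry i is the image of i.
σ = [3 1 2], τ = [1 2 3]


σ∘τ: apply τ first, then σ
1 →τ 1 →σ 3
2 →τ 2 →σ 1
3 →τ 3 →σ 2

σ∘τ = [3 1 2]


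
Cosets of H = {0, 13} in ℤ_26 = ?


H = {0, 13}, |H| = 2
Number of cosets = |G|/|H| = 26/2 = 13
0 + H = {0, 13}
1 + H = {1, 14}
2 + H = {2, 15}
3 + H = {3, 16}
4 + H = {4, 17}
5 + H = {5, 18}
6 + H = {6, 19}
7 + H = {7, 20}
8 + H = {8, 21}
9 + H = {9, 22}
10 + H = {10, 23}
11 + H = {11, 24}
12 + H = {12, 25}

Cosets: 0+H={0,13}; 1+H={1,14}; 2+H={2,15}; 3+H={3,16}; 4+H={4,17}; 5+H={5,18}; 6+H={6,19}; 7+H={7,20}; 8+H={8,21}; 9+H={9,22}; 10+H={10,23}; 11+H={11,24}; 12+H={12,25}


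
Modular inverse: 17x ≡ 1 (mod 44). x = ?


Use the extended Euclidean algorithm to write 1 = 17·s + 44·t; then s mod 44 is the inverse.
Euclidean algorithm:
  17 = 0·44 + 17
  44 = 2·17 + 10
  17 = 1·10 + 7
  10 = 1·7 + 3
  7 = 2·3 + 1
  3 = 3·1 + 0
gcd(17,44) = 1
Back-substitution gives: 17·(13) + 44·(-5) = 1
So 17⁻¹ ≡ 13 ≡ 13 (mod 44)
Check: 17 × 13 = 221 ≡ 1 (mod 44) ✓

17⁻¹ ≡ 13 (mod 44)


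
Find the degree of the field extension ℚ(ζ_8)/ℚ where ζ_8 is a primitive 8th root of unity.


[ℚ(ζ_n):ℚ] = deg Φ_n(x) = φ(n). Here φ(8) = 4

[ℚ(ζ_8)/ℚ where ζ_8 is a primitive 8th root of unity] = 4


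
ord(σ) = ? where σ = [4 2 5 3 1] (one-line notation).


Cycle decomposition: (1 4 3 5)
Cycle lengths: 4
Order = lcm(4) = 4

ord(σ) = 4


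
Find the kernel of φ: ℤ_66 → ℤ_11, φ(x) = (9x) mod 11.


Kernel = preimage of identity
ker(φ) = {x ∈ ℤ_66 : 9x ≡ 0 (mod 11)}. Since 11 | 66, φ is well-defined. The kernel is the cyclic subgroup ⟨11⟩ of ℤ_66 (order 6), i.e. {0, 11, 22, 33, 44, 55}

ker(φ) = {0, 11, 22, 33, 44, 55}


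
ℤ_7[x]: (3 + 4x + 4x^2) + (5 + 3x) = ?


Add coefficients mod 7:
x^0: 3 + 5 = 1 (mod 7)
x^1: 4 + 3 = 0 (mod 7)
x^2: 4 + 0 = 4 (mod 7)
Result: 1 + 4x^2

f + g = 1 + 4x^2


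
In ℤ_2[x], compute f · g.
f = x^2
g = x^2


Expand and collect like terms; reduce coefficients mod 2:
x^0: 0·0 = 0 ≡ 0 (mod 2)
x^1: 0·0 + 0·0 = 0 ≡ 0 (mod 2)
x^2: 0·1 + 0·0 + 1·0 = 0 ≡ 0 (mod 2)
x^3: 0·1 + 1·0 = 0 ≡ 0 (mod 2)
x^4: 1·1 = 1 ≡ 1 (mod 2)
Result: x^4

f · g = x^4


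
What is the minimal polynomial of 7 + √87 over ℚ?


Let α = 7 + √87. Then α - 7 = √87, so (α - 7)² = 87, giving α² - 14α - 38 = 0. Degree 2 and α ∉ ℚ, so this is the minimal polynomial.

Minimal polynomial: x² - 14x - 38


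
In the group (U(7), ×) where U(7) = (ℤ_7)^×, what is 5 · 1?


Operation: multiplication mod 7
5 · 1 = (a × b) mod 7 with a = 5, b = 1

5 · 1 = 5


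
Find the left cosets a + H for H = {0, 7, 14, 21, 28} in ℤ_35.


H = {0, 7, 14, 21, 28}, |H| = 5
Number of cosets = |G|/|H| = 35/5 = 7
0 + H = {0, 7, 14, 21, 28}
1 + H = {1, 8, 15, 22, 29}
2 + H = {2, 9, 16, 23, 30}
3 + H = {3, 10, 17, 24, 31}
4 + H = {4, 11, 18, 25, 32}
5 + H = {5, 12, 19, 26, 33}
6 + H = {6, 13, 20, 27, 34}

Cosets: 0+H={0,7,14,21,28}; 1+H={1,8,15,22,29}; 2+H={2,9,16,23,30}; 3+H={3,10,17,24,31}; 4+H={4,11,18,25,32}; 5+H={5,12,19,26,33}; 6+H={6,13,20,27,34}


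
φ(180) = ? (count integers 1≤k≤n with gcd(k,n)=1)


Factor n: 180 = 2^2 × 3^2 × 5
φ(n) = n · ∏(1 - 1/p) over distinct primes p | n
φ(180) = 180 · (1 - 1/2) · (1 - 1/3) · (1 - 1/5) = 48

φ(180) = 48


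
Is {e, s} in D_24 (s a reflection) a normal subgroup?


H = {e, s} in D_24 (s a reflection)
r·s·r⁻¹ = sr⁻² ≠ s for n ≥ 3, so {e, s} is not closed under conjugation

No, not a normal subgroup


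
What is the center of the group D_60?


Z(G) = {g ∈ G | gx = xg for all x ∈ G}
For even n, Z(D_n) = {e, r^(n/2)}: the 180° rotation r^30 commutes with every reflection and rotation

Z(D_60) = {e, r^30}


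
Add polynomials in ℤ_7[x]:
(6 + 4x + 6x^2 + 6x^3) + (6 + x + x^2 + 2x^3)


Add coefficients mod 7:
x^0: 6 + 6 = 5 (mod 7)
x^1: 4 + 1 = 5 (mod 7)
x^2: 6 + 1 = 0 (mod 7)
x^3: 6 + 2 = 1 (mod 7)
Result: 5 + 5x + x^3

f + g = 5 + 5x + x^3


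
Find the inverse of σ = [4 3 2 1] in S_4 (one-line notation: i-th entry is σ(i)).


To find σ⁻¹, swap domain and range:
σ(1) = 4 → σ⁻¹(4) = 1
σ(2) = 3 → σ⁻¹(3) = 2
σ(3) = 2 → σ⁻¹(2) = 3
σ(4) = 1 → σ⁻¹(1) = 4

σ⁻¹ = [4 3 2 1]


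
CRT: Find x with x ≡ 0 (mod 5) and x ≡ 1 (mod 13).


m₁ = 5, m₂ = 13, gcd = 1, so CRT applies. M = m₁·m₂ = 65
Let M₁ = M/m₁ = 13, M₂ = M/m₂ = 5
Find y₁ ≡ M₁⁻¹ (mod m₁): 13⁻¹ ≡ 2 (mod 5)
Find y₂ ≡ M₂⁻¹ (mod m₂): 5⁻¹ ≡ 8 (mod 13)
x = a₁·M₁·y₁ + a₂·M₂·y₂ = 0·13·2 + 1·5·8 = 40
Reduce mod 65: x ≡ 40
Check: 40 mod 5 = 0 ✓, 40 mod 13 = 1 ✓

x ≡ 40 (mod 65)


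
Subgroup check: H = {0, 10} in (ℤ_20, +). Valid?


Subgroup test for H = {0, 10} in (ℤ_20, +):
(1) 0 ∈ H? Yes
(2) Closure: for all a,b ∈ H, (a+b) mod 20 ∈ H? Yes
(3) Inverses: for all a ∈ H, -a mod 20 ∈ H? Yes

Yes, H is a subgroup of ℤ_20


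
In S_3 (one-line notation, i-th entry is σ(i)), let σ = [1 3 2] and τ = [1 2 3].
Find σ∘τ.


σ∘τ: apply τ first, then σ
1 →τ 1 →σ 1
2 →τ 2 →σ 3
3 →τ 3 →σ 2

σ∘τ = [1 3 2]


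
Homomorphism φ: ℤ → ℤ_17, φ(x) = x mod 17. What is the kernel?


Kernel = preimage of identity
ker(φ) = {x ∈ ℤ : x ≡ 0 (mod 17)} = 17ℤ = {0, ±17, ±34, ...}

ker(φ) = 17ℤ


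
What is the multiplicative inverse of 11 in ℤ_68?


Use the extended Euclidean algorithm to write 1 = 11·s + 68·t; then s mod 68 is the inverse.
Euclidean algorithm:
  11 = 0·68 + 11
  68 = 6·11 + 2
  11 = 5·2 + 1
  2 = 2·1 + 0
gcd(11,68) = 1
Back-substitution gives: 11·(31) + 68·(-5) = 1
So 11⁻¹ ≡ 31 ≡ 31 (mod 68)
Check: 11 × 31 = 341 ≡ 1 (mod 68) ✓

11⁻¹ ≡ 31 (mod 68)


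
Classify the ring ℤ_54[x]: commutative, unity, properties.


ℤ_54 has zero divisors (2·27 ≡ 0), and these lift to constant zero divisors in ℤ_54[x]; so not an integral domain
Commutative: Yes
Integral domain: No
Has unity: Yes

ℤ_54[x]: Commutative=Yes, Unity=Yes


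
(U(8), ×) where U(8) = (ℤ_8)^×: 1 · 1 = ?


Operation: multiplication mod 8
1 · 1 = (a × b) mod 8 with a = 1, b = 1

1 · 1 = 1


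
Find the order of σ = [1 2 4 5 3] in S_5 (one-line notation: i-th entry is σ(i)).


Cycle decomposition: (3 4 5)
Cycle lengths: 3
Order = lcm(3) = 3

ord(σ) = 3


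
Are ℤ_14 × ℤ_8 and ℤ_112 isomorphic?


Comparing ℤ_14 × ℤ_8 and ℤ_112:
gcd(14,8) = 2 ≠ 1. Max element order in ℤ_14×ℤ_8 is lcm(14,8) = 56 < 112, so it has no element of order 112

No, ℤ_14 × ℤ_8 ≇ ℤ_112


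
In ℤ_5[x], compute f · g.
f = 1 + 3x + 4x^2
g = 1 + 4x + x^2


Expand and collect like terms; reduce coefficients mod 5:
x^0: 1·1 = 1 ≡ 1 (mod 5)
x^1: 1·4 + 3·1 = 7 ≡ 2 (mod 5)
x^2: 1·1 + 3·4 + 4·1 = 17 ≡ 2 (mod 5)
x^3: 3·1 + 4·4 = 19 ≡ 4 (mod 5)
x^4: 4·1 = 4 ≡ 4 (mod 5)
Result: 1 + 2x + 2x^2 + 4x^3 + 4x^4

f · g = 1 + 2x + 2x^2 + 4x^3 + 4x^4


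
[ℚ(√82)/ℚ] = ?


√82 has minimal polynomial x² - 82 (irreducible over ℚ since 82 is squarefree)

[ℚ(√82)/ℚ] = 2


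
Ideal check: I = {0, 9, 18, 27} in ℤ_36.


Check ideal conditions for I = {0, 9, 18, 27} in ℤ_36:
(1) I is an additive subgroup? Yes
(2) For r ∈ ℤ_36 and a ∈ I: r·a ∈ I? Yes

Yes, I is an ideal of ℤ_36


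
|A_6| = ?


|A_n| = n!/2 (even permutations)
|A_6| = 6!/2 = 720/2 = 360

|A_6| = 360


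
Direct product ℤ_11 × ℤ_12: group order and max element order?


|ℤ_11 × ℤ_12| = 11 × 12 = 132
Max element order = lcm(11,12) = 132
Cyclic? Yes (gcd=1)

|ℤ_11×ℤ_12| = 132, max element order = 132


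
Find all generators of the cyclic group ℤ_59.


g generates ℤ_n iff gcd(g,n) = 1
Prime factors of 59: 59
Generators are g ∈ {1,...,58} not divisible by any of these primes.
Generators: {1, 2, 3, 4, 5, 6, 7, 8, 9, 10, 11, 12, 13, 14, 15, 16, 17, 18, 19, 20, 21, 22, 23, 24, 25, 26, 27, 28, 29, 30, 31, 32, 33, 34, 35, 36, 37, 38, 39, 40, 41, 42, 43, 44, 45, 46, 47, 48, 49, 50, 51, 52, 53, 54, 55, 56, 57, 58}
Number of generators = φ(59) = 58

Generators of ℤ_59 = {1, 2, 3, 4, 5, 6, 7, 8, 9, 10, 11, 12, 13, 14, 15, 16, 17, 18, 19, 20, 21, 22, 23, 24, 25, 26, 27, 28, 29, 30, 31, 32, 33, 34, 35, 36, 37, 38, 39, 40, 41, 42, 43, 44, 45, 46, 47, 48, 49, 50, 51, 52, 53, 54, 55, 56, 57, 58}


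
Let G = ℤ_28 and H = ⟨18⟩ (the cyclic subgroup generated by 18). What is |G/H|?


|⟨18⟩| = n / gcd(18, 28) = 28 / 2 = 14
H is normal (ℤ_28 is abelian).
|G/H| = |G| / |H| = 28 / 14 = 2

|G/H| = 2


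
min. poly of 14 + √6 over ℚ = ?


Let α = 14 + √6. Then α - 14 = √6, so (α - 14)² = 6, giving α² - 28α + 190 = 0. Degree 2 and α ∉ ℚ, so this is the minimal polynomial.

Minimal polynomial: x² - 28x + 190


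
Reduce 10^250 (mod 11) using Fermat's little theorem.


Fermat's little theorem: if p is prime and gcd(a,p)=1, then a^(p-1) ≡ 1 (mod p)
p = 11 is prime, gcd(10,11) = 1
Reduce exponent: 250 mod 10 = 0
So 10^250 ≡ 10^0 (mod 11)
10^0 = 1

10^250 ≡ 1 (mod 11)


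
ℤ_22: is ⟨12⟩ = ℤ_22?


g generates ℤ_n iff gcd(g, n) = 1
gcd(12, 22) = 2
Since gcd = 2 ≠ 1, ⟨12⟩ has order 11 < 22, so 12 is not a generator.

No, 12 does not generate ℤ_22


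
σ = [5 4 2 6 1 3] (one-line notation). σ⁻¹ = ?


To find σ⁻¹, swap domain and range:
σ(1) = 5 → σ⁻¹(5) = 1
σ(2) = 4 → σ⁻¹(4) = 2
σ(3) = 2 → σ⁻¹(2) = 3
σ(4) = 6 → σ⁻¹(6) = 4
σ(5) = 1 → σ⁻¹(1) = 5
σ(6) = 3 → σ⁻¹(3) = 6

σ⁻¹ = [5 3 6 2 1 4]


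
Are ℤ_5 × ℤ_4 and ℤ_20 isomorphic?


Comparing ℤ_5 × ℤ_4 and ℤ_20:
gcd(5,4) = 1, so ℤ_5 × ℤ_4 ≅ ℤ_20 (CRT)

Yes, ℤ_5 × ℤ_4 ≅ ℤ_20


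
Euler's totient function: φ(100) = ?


Factor n: 100 = 2^2 × 5^2
φ(n) = n · ∏(1 - 1/p) over distinct primes p | n
φ(100) = 100 · (1 - 1/2) · (1 - 1/5) = 40

φ(100) = 40


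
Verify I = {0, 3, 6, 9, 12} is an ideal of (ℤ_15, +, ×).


Check ideal conditions for I = {0, 3, 6, 9, 12} in ℤ_15:
(1) I is an additive subgroup? Yes
(2) For r ∈ ℤ_15 and a ∈ I: r·a ∈ I? Yes

Yes, I is an ideal of ℤ_15


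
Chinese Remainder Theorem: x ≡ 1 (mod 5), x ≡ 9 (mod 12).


m₁ = 5, m₂ = 12, gcd = 1, so CRT applies. M = m₁·m₂ = 60
Let M₁ = M/m₁ = 12, M₂ = M/m₂ = 5
Find y₁ ≡ M₁⁻¹ (mod m₁): 12⁻¹ ≡ 3 (mod 5)
Find y₂ ≡ M₂⁻¹ (mod m₂): 5⁻¹ ≡ 5 (mod 12)
x = a₁·M₁·y₁ + a₂·M₂·y₂ = 1·12·3 + 9·5·5 = 261
Reduce mod 60: x ≡ 21
Check: 21 mod 5 = 1 ✓, 21 mod 12 = 9 ✓

x ≡ 21 (mod 60)


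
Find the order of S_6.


|S_n| = n! (number of permutations of n symbols)
|S_6| = 6! = 720

|S_6| = 720


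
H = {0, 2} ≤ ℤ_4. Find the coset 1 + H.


1 + H = {1 + h (mod 4) : h ∈ H}
1+0=1, 1+2=3

1 + H = {1, 3}


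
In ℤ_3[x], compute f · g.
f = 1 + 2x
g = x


Expand and collect like terms; reduce coefficients mod 3:
x^0: 1·0 = 0 ≡ 0 (mod 3)
x^1: 1·1 + 2·0 = 1 ≡ 1 (mod 3)
x^2: 2·1 = 2 ≡ 2 (mod 3)
Result: x + 2x^2

f · g = x + 2x^2


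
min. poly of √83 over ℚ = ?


√83 satisfies x² - 83 = 0, irreducible over ℚ since 83 is squarefree

Minimal polynomial: x² - 83


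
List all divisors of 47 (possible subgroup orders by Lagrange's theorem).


Lagrange's theorem: |H| divides |G|
|G| = 47
Divisors of 47: 1, 47

Possible subgroup orders: {1, 47}


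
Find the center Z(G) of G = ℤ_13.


Z(G) = {g ∈ G | gx = xg for all x ∈ G}
ℤ_13 is abelian, so Z(G) = G

Z(ℤ_13) = ℤ_13


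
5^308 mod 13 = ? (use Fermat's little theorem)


Fermat's little theorem: if p is prime and gcd(a,p)=1, then a^(p-1) ≡ 1 (mod p)
p = 13 is prime, gcd(5,13) = 1
Reduce exponent: 308 mod 12 = 8
So 5^308 ≡ 5^8 (mod 13)
5^8 mod 13 = 1

5^308 ≡ 1 (mod 13)


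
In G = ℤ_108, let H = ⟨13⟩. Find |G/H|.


|⟨13⟩| = n / gcd(13, 108) = 108 / 1 = 108
H is normal (ℤ_108 is abelian).
|G/H| = |G| / |H| = 108 / 108 = 1

|G/H| = 1


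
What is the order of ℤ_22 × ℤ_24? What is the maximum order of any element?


|ℤ_22 × ℤ_24| = 22 × 24 = 528
Max element order = lcm(22,24) = 264
Cyclic? No (gcd=2)

|ℤ_22×ℤ_24| = 528, max element order = 264


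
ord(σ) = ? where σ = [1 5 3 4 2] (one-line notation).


Cycle decomposition: (2 5)
Cycle lengths: 2
Order = lcm(2) = 2

ord(σ) = 2


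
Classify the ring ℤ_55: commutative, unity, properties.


ℤ_55 is a commutative ring with unity 1; 55 = 5×11 is composite, so 5·11 ≡ 0 gives zero divisors (not an integral domain)
Commutative: Yes
Integral domain: No
Has unity: Yes

ℤ_55: Commutative=Yes, Unity=Yes


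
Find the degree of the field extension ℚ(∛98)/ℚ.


∛98 has minimal polynomial x³ - 98 (irreducible over ℚ since 98 is not a perfect cube)

[ℚ(∛98)/ℚ] = 3


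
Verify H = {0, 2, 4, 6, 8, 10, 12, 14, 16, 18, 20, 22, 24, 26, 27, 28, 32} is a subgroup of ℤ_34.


Subgroup test for H = {0, 2, 4, 6, 8, 10, 12, 14, 16, 18, 20, 22, 24, 26, 27, 28, 32} in (ℤ_34, +):
(1) 0 ∈ H? Yes
(2) Closure: for all a,b ∈ H, (a+b) mod 34 ∈ H? No  [counterexample: 2 + 27 = 29 ∉ H]
(3) Inverses: for all a ∈ H, -a mod 34 ∈ H? No

No, H is not a subgroup of ℤ_34


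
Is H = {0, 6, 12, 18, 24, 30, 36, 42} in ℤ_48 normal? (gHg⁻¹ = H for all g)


H = {0, 6, 12, 18, 24, 30, 36, 42} in ℤ_48
ℤ_48 is abelian; every subgroup of an abelian group is normal

Yes, normal subgroup


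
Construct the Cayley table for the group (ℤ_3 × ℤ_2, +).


Elements: {(0,0), (0,1), (1,0), (1,1), (2,0), (2,1)}
Operation: componentwise addition mod (3, 2)
Entry (a, b) = ((a₁+b₁) mod 3, (a₂+b₂) mod 2)

Cayley table:
      | (0,0) | (0,1) | (1,0) | (1,1) | (2,0) | (2,1)
(0,0) | (0,0) | (0,1) | (1,0) | (1,1) | (2,0) | (2,1)
(0,1) | (0,1) | (0,0) | (1,1) | (1,0) | (2,1) | (2,0)
(1,0) | (1,0) | (1,1) | (2,0) | (2,1) | (0,0) | (0,1)
(1,1) | (1,1) | (1,0) | (2,1) | (2,0) | (0,1) | (0,0)
(2,0) | (2,0) | (2,1) | (0,0) | (0,1) | (1,0) | (1,1)
(2,1) | (2,1) | (2,0) | (0,1) | (0,0) | (1,1) | (1,0)


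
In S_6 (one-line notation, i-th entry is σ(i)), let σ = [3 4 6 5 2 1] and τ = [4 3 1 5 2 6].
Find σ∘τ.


σ∘τ: apply τ first, then σ
1 →τ 4 →σ 5
2 →τ 3 →σ 6
3 →τ 1 →σ 3
4 →τ 5 →σ 2
5 →τ 2 →σ 4
6 →τ 6 →σ 1

σ∘τ = [5 6 3 2 4 1]


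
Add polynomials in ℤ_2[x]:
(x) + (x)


Add coefficients mod 2:
x^0: 0 + 0 = 0 (mod 2)
x^1: 1 + 1 = 0 (mod 2)
Result: 0

f + g = 0


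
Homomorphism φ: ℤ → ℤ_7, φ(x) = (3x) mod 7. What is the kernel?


Kernel = preimage of identity
ker(φ) = {x ∈ ℤ : 3x ≡ 0 (mod 7)}. gcd(3,7) = 1, so 3x ≡ 0 (mod 7) ⟺ x ≡ 0 (mod 7/1 = 7). Hence ker(φ) = 7ℤ

ker(φ) = 7ℤ


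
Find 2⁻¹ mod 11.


Use the extended Euclidean algorithm to write 1 = 2·s + 11·t; then s mod 11 is the inverse.
Euclidean algorithm:
  2 = 0·11 + 2
  11 = 5·2 + 1
  2 = 2·1 + 0
gcd(2,11) = 1
Back-substitution gives: 2·(-5) + 11·(1) = 1
So 2⁻¹ ≡ -5 ≡ 6 (mod 11)
Check: 2 × 6 = 12 ≡ 1 (mod 11) ✓

2⁻¹ ≡ 6 (mod 11)


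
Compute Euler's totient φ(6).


φ(n) = count of k ∈ {1,...,n} with gcd(k,n)=1
Coprimes to 6: {1, 5}
Count: 2

φ(6) = 2


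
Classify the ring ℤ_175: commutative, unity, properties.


ℤ_175 is a commutative ring with unity 1; 175 = 5×35 is composite, so 5·35 ≡ 0 gives zero divisors (not an integral domain)
Commutative: Yes
Integral domain: No
Has unity: Yes

ℤ_175: Commutative=Yes, Unity=Yes


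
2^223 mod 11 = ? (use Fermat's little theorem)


Fermat's little theorem: if p is prime and gcd(a,p)=1, then a^(p-1) ≡ 1 (mod p)
p = 11 is prime, gcd(2,11) = 1
Reduce exponent: 223 mod 10 = 3
So 2^223 ≡ 2^3 (mod 11)
2^3 mod 11 = 8

2^223 ≡ 8 (mod 11)


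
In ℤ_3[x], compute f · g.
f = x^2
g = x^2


Expand and collect like terms; reduce coefficients mod 3:
x^0: 0·0 = 0 ≡ 0 (mod 3)
x^1: 0·0 + 0·0 = 0 ≡ 0 (mod 3)
x^2: 0·1 + 0·0 + 1·0 = 0 ≡ 0 (mod 3)
x^3: 0·1 + 1·0 = 0 ≡ 0 (mod 3)
x^4: 1·1 = 1 ≡ 1 (mod 3)
Result: x^4

f · g = x^4


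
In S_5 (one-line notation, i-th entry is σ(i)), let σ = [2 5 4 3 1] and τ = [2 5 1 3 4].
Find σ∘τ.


σ∘τ: apply τ first, then σ
1 →τ 2 →σ 5
2 →τ 5 →σ 1
3 →τ 1 →σ 2
4 →τ 3 →σ 4
5 →τ 4 →σ 3

σ∘τ = [5 1 2 4 3]


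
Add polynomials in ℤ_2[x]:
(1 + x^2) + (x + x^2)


Add coefficients mod 2:
x^0: 1 + 0 = 1 (mod 2)
x^1: 0 + 1 = 1 (mod 2)
x^2: 1 + 1 = 0 (mod 2)
Result: 1 + x

f + g = 1 + x


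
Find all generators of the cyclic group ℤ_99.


g generates ℤ_n iff gcd(g,n) = 1
Prime factors of 99: 3, 11
Generators are g ∈ {1,...,98} not divisible by any of these primes.
Generators: {1, 2, 4, 5, 7, 8, 10, 13, 14, 16, 17, 19, 20, 23, 25, 26, 28, 29, 31, 32, 34, 35, 37, 38, 40, 41, 43, 46, 47, 49, 50, 52, 53, 56, 58, 59, 61, 62, 64, 65, 67, 68, 70, 71, 73, 74, 76, 79, 80, 82, 83, 85, 86, 89, 91, 92, 94, 95, 97, 98}
Number of generators = φ(99) = 60

Generators of ℤ_99 = {1, 2, 4, 5, 7, 8, 10, 13, 14, 16, 17, 19, 20, 23, 25, 26, 28, 29, 31, 32, 34, 35, 37, 38, 40, 41, 43, 46, 47, 49, 50, 52, 53, 56, 58, 59, 61, 62, 64, 65, 67, 68, 70, 71, 73, 74, 76, 79, 80, 82, 83, 85, 86, 89, 91, 92, 94, 95, 97, 98}


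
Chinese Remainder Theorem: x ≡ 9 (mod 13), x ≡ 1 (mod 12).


m₁ = 13, m₂ = 12, gcd = 1, so CRT applies. M = m₁·m₂ = 156
Let M₁ = M/m₁ = 12, M₂ = M/m₂ = 13
Find y₁ ≡ M₁⁻¹ (mod m₁): 12⁻¹ ≡ 12 (mod 13)
Find y₂ ≡ M₂⁻¹ (mod m₂): 13⁻¹ ≡ 1 (mod 12)
x = a₁·M₁·y₁ + a₂·M₂·y₂ = 9·12·12 + 1·13·1 = 1309
Reduce mod 156: x ≡ 61
Check: 61 mod 13 = 9 ✓, 61 mod 12 = 1 ✓

x ≡ 61 (mod 156)


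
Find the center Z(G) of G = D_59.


Z(G) = {g ∈ G | gx = xg for all x ∈ G}
For odd n, Z(D_n) = {e}: no nontrivial rotation commutes with all reflections

Z(D_59) = {e}


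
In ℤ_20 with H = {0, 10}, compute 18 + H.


18 + H = {18 + h (mod 20) : h ∈ H}
18+0=18, 18+10=8
18 + H = {8, 18} = 8 + H

18 + H = {8, 18}


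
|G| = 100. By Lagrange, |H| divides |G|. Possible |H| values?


Lagrange's theorem: |H| divides |G|
|G| = 100
Divisors of 100: 1, 2, 4, 5, 10, 20, 25, 50, 100

Possible subgroup orders: {1, 2, 4, 5, 10, 20, 25, 50, 100}


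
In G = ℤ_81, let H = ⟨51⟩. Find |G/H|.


|⟨51⟩| = n / gcd(51, 81) = 81 / 3 = 27
H is normal (ℤ_81 is abelian).
|G/H| = |G| / |H| = 81 / 27 = 3

|G/H| = 3


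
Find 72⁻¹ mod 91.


Use the extended Euclidean algorithm to write 1 = 72·s + 91·t; then s mod 91 is the inverse.
Euclidean algorithm:
  72 = 0·91 + 72
  91 = 1·72 + 19
  72 = 3·19 + 15
  19 = 1·15 + 4
  15 = 3·4 + 3
  4 = 1·3 + 1
  3 = 3·1 + 0
gcd(72,91) = 1
Back-substitution gives: 72·(-24) + 91·(19) = 1
So 72⁻¹ ≡ -24 ≡ 67 (mod 91)
Check: 72 × 67 = 4824 ≡ 1 (mod 91) ✓

72⁻¹ ≡ 67 (mod 91)


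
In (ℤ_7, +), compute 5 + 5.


Operation: addition mod 7
5 + 5 = (a + b) mod 7 with a = 5, b = 5

5 + 5 = 3


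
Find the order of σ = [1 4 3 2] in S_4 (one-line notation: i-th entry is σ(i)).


Cycle decomposition: (2 4)
Cycle lengths: 2
Order = lcm(2) = 2

ord(σ) = 2


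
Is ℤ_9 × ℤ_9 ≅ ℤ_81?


Comparing ℤ_9 × ℤ_9 and ℤ_81:
gcd(9,9) = 9 ≠ 1. Max element order in ℤ_9×ℤ_9 is lcm(9,9) = 9 < 81, so it has no element of order 81

No, ℤ_9 × ℤ_9 ≇ ℤ_81


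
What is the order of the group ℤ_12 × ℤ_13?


|A × B| = |A| · |B|
|ℤ_12 × ℤ_13| = 12 × 13 = 156

|ℤ_12 × ℤ_13| = 156


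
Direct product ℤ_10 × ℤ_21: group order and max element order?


|ℤ_10 × ℤ_21| = 10 × 21 = 210
Max element order = lcm(10,21) = 210
Cyclic? Yes (gcd=1)

|ℤ_10×ℤ_21| = 210, max element order = 210


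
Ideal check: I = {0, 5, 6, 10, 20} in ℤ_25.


Check ideal conditions for I = {0, 5, 6, 10, 20} in ℤ_25:
(1) I is an additive subgroup? No
(2) For r ∈ ℤ_25 and a ∈ I: r·a ∈ I? No  [counterexample: r=2, a=6, r·a mod 25 = 12 ∉ I]

No, I is not an ideal of ℤ_25


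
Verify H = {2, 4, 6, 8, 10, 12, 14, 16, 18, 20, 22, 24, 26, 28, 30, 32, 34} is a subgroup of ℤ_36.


Subgroup test for H = {2, 4, 6, 8, 10, 12, 14, 16, 18, 20, 22, 24, 26, 28, 30, 32, 34} in (ℤ_36, +):
(1) 0 ∈ H? No
(2) Closure: for all a,b ∈ H, (a+b) mod 36 ∈ H? No  [counterexample: 2 + 34 = 0 ∉ H]
(3) Inverses: for all a ∈ H, -a mod 36 ∈ H? Yes

No, H is not a subgroup of ℤ_36


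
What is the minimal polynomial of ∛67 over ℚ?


∛67 satisfies x³ - 67 = 0, irreducible over ℚ (no rational root; 67 is not a perfect cube)

Minimal polynomial: x³ - 67


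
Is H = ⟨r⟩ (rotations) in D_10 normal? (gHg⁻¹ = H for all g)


H = ⟨r⟩ (rotations) in D_10
The rotation subgroup ⟨r⟩ has index 2 in D_10, so it is normal

Yes, normal subgroup


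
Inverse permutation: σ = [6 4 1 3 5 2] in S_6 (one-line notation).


To find σ⁻¹, swap domain and range:
σ(1) = 6 → σ⁻¹(6) = 1
σ(2) = 4 → σ⁻¹(4) = 2
σ(3) = 1 → σ⁻¹(1) = 3
σ(4) = 3 → σ⁻¹(3) = 4
σ(5) = 5 → σ⁻¹(5) = 5
σ(6) = 2 → σ⁻¹(2) = 6

σ⁻¹ = [3 6 4 2 5 1]


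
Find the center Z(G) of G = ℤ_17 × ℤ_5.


Z(G) = {g ∈ G | gx = xg for all x ∈ G}
Direct product of abelian groups is abelian, so Z(G) = G

Z(ℤ_17 × ℤ_5) = ℤ_17 × ℤ_5


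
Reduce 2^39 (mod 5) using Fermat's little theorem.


Fermat's little theorem: if p is prime and gcd(a,p)=1, then a^(p-1) ≡ 1 (mod p)
p = 5 is prime, gcd(2,5) = 1
Reduce exponent: 39 mod 4 = 3
So 2^39 ≡ 2^3 (mod 5)
2^3 mod 5 = 3

2^39 ≡ 3 (mod 5)


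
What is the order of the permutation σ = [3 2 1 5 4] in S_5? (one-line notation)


Cycle decomposition: (1 3) (4 5)
Cycle lengths: 2, 2
Order = lcm(2, 2) = 2

ord(σ) = 2


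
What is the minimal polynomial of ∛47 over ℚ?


∛47 satisfies x³ - 47 = 0, irreducible over ℚ (no rational root; 47 is not a perfect cube)

Minimal polynomial: x³ - 47


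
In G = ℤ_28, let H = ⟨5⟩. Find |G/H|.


|⟨5⟩| = n / gcd(5, 28) = 28 / 1 = 28
H is normal (ℤ_28 is abelian).
|G/H| = |G| / |H| = 28 / 28 = 1

|G/H| = 1


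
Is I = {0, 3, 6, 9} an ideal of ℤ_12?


Check ideal conditions for I = {0, 3, 6, 9} in ℤ_12:
(1) I is an additive subgroup? Yes
(2) For r ∈ ℤ_12 and a ∈ I: r·a ∈ I? Yes

Yes, I is an ideal of ℤ_12


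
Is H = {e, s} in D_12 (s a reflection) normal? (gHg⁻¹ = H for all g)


H = {e, s} in D_12 (s a reflection)
r·s·r⁻¹ = sr⁻² ≠ s for n ≥ 3, so {e, s} is not closed under conjugation

No, not a normal subgroup


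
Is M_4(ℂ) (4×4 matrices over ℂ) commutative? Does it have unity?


Matrix multiplication is non-commutative for n ≥ 2; the identity matrix I is the unity; singular matrices give zero divisors, so not an integral domain
Commutative: No
Integral domain: No
Has unity: Yes

M_4(ℂ) (4×4 matrices over ℂ): Commutative=No, Unity=Yes


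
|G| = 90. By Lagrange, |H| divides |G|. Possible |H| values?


Lagrange's theorem: |H| divides |G|
|G| = 90
Divisors of 90: 1, 2, 3, 5, 6, 9, 10, 15, 18, 30, 45, 90

Possible subgroup orders: {1, 2, 3, 5, 6, 9, 10, 15, 18, 30, 45, 90}


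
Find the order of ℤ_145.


ℤ_n has n elements.

|ℤ_145| = 145


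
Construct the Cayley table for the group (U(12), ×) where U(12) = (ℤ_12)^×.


Elements: {1, 5, 7, 11}
Operation: multiplication mod 12
Entry (a, b) = (a × b) mod 12

Cayley table:
   |  1 |  5 |  7 | 11
 1 |  1 |  5 |  7 | 11
 5 |  5 |  1 | 11 |  7
 7 |  7 | 11 |  1 |  5
11 | 11 |  7 |  5 |  1


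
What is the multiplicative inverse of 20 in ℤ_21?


Use the extended Euclidean algorithm to write 1 = 20·s + 21·t; then s mod 21 is the inverse.
Euclidean algorithm:
  20 = 0·21 + 20
  21 = 1·20 + 1
  20 = 20·1 + 0
gcd(20,21) = 1
Back-substitution gives: 20·(-1) + 21·(1) = 1
So 20⁻¹ ≡ -1 ≡ 20 (mod 21)
Check: 20 × 20 = 400 ≡ 1 (mod 21) ✓

20⁻¹ ≡ 20 (mod 21)


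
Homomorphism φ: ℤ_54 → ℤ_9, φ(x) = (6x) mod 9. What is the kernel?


Kernel = preimage of identity
ker(φ) = {x ∈ ℤ_54 : 6x ≡ 0 (mod 9)}. Since 9 | 54, φ is well-defined. The kernel is the cyclic subgroup ⟨3⟩ of ℤ_54 (order 18), i.e. {0, 3, 6, 9, 12, 15, 18, 21, 24, 27, 30, 33, 36, 39, 42, 45, 48, 51}

ker(φ) = {0, 3, 6, 9, 12, 15, 18, 21, 24, 27, 30, 33, 36, 39, 42, 45, 48, 51}


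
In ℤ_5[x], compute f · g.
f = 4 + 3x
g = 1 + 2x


Expand and collect like terms; reduce coefficients mod 5:
x^0: 4·1 = 4 ≡ 4 (mod 5)
x^1: 4·2 + 3·1 = 11 ≡ 1 (mod 5)
x^2: 3·2 = 6 ≡ 1 (mod 5)
Result: 4 + x + x^2

f · g = 4 + x + x^2


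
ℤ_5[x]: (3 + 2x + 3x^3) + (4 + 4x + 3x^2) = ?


Add coefficients mod 5:
x^0: 3 + 4 = 2 (mod 5)
x^1: 2 + 4 = 1 (mod 5)
x^2: 0 + 3 = 3 (mod 5)
x^3: 3 + 0 = 3 (mod 5)
Result: 2 + x + 3x^2 + 3x^3

f + g = 2 + x + 3x^2 + 3x^3


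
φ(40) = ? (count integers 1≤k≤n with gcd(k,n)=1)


Factor n: 40 = 2^3 × 5
φ(n) = n · ∏(1 - 1/p) over distinct primes p | n
φ(40) = 40 · (1 - 1/2) · (1 - 1/5) = 16

φ(40) = 16


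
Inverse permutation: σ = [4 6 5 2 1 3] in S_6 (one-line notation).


To find σ⁻¹, swap domain and range:
σ(1) = 4 → σ⁻¹(4) = 1
σ(2) = 6 → σ⁻¹(6) = 2
σ(3) = 5 → σ⁻¹(5) = 3
σ(4) = 2 → σ⁻¹(2) = 4
σ(5) = 1 → σ⁻¹(1) = 5
σ(6) = 3 → σ⁻¹(3) = 6

σ⁻¹ = [5 4 6 1 3 2]


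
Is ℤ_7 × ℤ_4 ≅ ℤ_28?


Comparing ℤ_7 × ℤ_4 and ℤ_28:
gcd(7,4) = 1, so ℤ_7 × ℤ_4 ≅ ℤ_28 (CRT)

Yes, ℤ_7 × ℤ_4 ≅ ℤ_28


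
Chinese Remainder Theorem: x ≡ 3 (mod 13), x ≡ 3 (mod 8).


m₁ = 13, m₂ = 8, gcd = 1, so CRT applies. M = m₁·m₂ = 104
Let M₁ = M/m₁ = 8, M₂ = M/m₂ = 13
Find y₁ ≡ M₁⁻¹ (mod m₁): 8⁻¹ ≡ 5 (mod 13)
Find y₂ ≡ M₂⁻¹ (mod m₂): 13⁻¹ ≡ 5 (mod 8)
x = a₁·M₁·y₁ + a₂·M₂·y₂ = 3·8·5 + 3·13·5 = 315
Reduce mod 104: x ≡ 3
Check: 3 mod 13 = 3 ✓, 3 mod 8 = 3 ✓

x ≡ 3 (mod 104)


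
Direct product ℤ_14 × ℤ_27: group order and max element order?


|ℤ_14 × ℤ_27| = 14 × 27 = 378
Max element order = lcm(14,27) = 378
Cyclic? Yes (gcd=1)

|ℤ_14×ℤ_27| = 378, max element order = 378


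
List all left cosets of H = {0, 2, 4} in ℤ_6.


H = {0, 2, 4}, |H| = 3
Number of cosets = |G|/|H| = 6/3 = 2
0 + H = {0, 2, 4}
1 + H = {1, 3, 5}

Cosets: 0+H={0,2,4}; 1+H={1,3,5}


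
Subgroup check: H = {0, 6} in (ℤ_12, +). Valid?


Subgroup test for H = {0, 6} in (ℤ_12, +):
(1) 0 ∈ H? Yes
(2) Closure: for all a,b ∈ H, (a+b) mod 12 ∈ H? Yes
(3) Inverses: for all a ∈ H, -a mod 12 ∈ H? Yes

Yes, H is a subgroup of ℤ_12


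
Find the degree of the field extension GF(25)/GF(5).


GF(25) = GF(5^2), so the extension degree is 2

[GF(25)/GF(5)] = 2


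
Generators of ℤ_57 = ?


g generates ℤ_n iff gcd(g,n) = 1
Prime factors of 57: 3, 19
Generators are g ∈ {1,...,56} not divisible by any of these primes.
Generators: {1, 2, 4, 5, 7, 8, 10, 11, 13, 14, 16, 17, 20, 22, 23, 25, 26, 28, 29, 31, 32, 34, 35, 37, 40, 41, 43, 44, 46, 47, 49, 50, 52, 53, 55, 56}
Number of generators = φ(57) = 36

Generators of ℤ_57 = {1, 2, 4, 5, 7, 8, 10, 11, 13, 14, 16, 17, 20, 22, 23, 25, 26, 28, 29, 31, 32, 34, 35, 37, 40, 41, 43, 44, 46, 47, 49, 50, 52, 53, 55, 56}


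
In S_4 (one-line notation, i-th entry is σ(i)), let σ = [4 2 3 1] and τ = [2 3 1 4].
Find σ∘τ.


σ∘τ: apply τ first, then σ
1 →τ 2 →σ 2
2 →τ 3 →σ 3
3 →τ 1 →σ 4
4 →τ 4 →σ 1

σ∘τ = [2 3 4 1]


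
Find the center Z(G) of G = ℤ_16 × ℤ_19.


Z(G) = {g ∈ G | gx = xg for all x ∈ G}
Direct product of abelian groups is abelian, so Z(G) = G

Z(ℤ_16 × ℤ_19) = ℤ_16 × ℤ_19


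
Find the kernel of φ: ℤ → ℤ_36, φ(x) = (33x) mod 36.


Kernel = preimage of identity
ker(φ) = {x ∈ ℤ : 33x ≡ 0 (mod 36)}. gcd(33,36) = 3, so 33x ≡ 0 (mod 36) ⟺ x ≡ 0 (mod 36/3 = 12). Hence ker(φ) = 12ℤ

ker(φ) = 12ℤ


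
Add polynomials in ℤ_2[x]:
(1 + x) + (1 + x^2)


Add coefficients mod 2:
x^0: 1 + 1 = 0 (mod 2)
x^1: 1 + 0 = 1 (mod 2)
x^2: 0 + 1 = 1 (mod 2)
Result: x + x^2

f + g = x + x^2


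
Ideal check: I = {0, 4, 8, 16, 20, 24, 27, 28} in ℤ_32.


Check ideal conditions for I = {0, 4, 8, 16, 20, 24, 27, 28} in ℤ_32:
(1) I is an additive subgroup? No
(2) For r ∈ ℤ_32 and a ∈ I: r·a ∈ I? No  [counterexample: r=2, a=27, r·a mod 32 = 22 ∉ I]

No, I is not an ideal of ℤ_32


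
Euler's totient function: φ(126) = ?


Factor n: 126 = 2 × 3^2 × 7
φ(n) = n · ∏(1 - 1/p) over distinct primes p | n
φ(126) = 126 · (1 - 1/2) · (1 - 1/3) · (1 - 1/7) = 36

φ(126) = 36


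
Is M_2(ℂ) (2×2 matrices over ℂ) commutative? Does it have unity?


Matrix multiplication is non-commutative for n ≥ 2; the identity matrix I is the unity; singular matrices give zero divisors, so not an integral domain
Commutative: No
Integral domain: No
Has unity: Yes

M_2(ℂ) (2×2 matrices over ℂ): Commutative=No, Unity=Yes


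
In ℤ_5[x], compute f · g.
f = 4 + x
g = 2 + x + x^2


Expand and collect like terms; reduce coefficients mod 5:
x^0: 4·2 = 8 ≡ 3 (mod 5)
x^1: 4·1 + 1·2 = 6 ≡ 1 (mod 5)
x^2: 4·1 + 1·1 = 5 ≡ 0 (mod 5)
x^3: 1·1 = 1 ≡ 1 (mod 5)
Result: 3 + x + x^3

f · g = 3 + x + x^3


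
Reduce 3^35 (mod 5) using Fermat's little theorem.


Fermat's little theorem: if p is prime and gcd(a,p)=1, then a^(p-1) ≡ 1 (mod p)
p = 5 is prime, gcd(3,5) = 1
Reduce exponent: 35 mod 4 = 3
So 3^35 ≡ 3^3 (mod 5)
3^3 mod 5 = 2

3^35 ≡ 2 (mod 5)


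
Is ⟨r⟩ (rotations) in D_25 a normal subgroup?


H = ⟨r⟩ (rotations) in D_25
The rotation subgroup ⟨r⟩ has index 2 in D_25, so it is normal

Yes, normal subgroup


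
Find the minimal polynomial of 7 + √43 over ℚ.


Let α = 7 + √43. Then α - 7 = √43, so (α - 7)² = 43, giving α² - 14α + 6 = 0. Degree 2 and α ∉ ℚ, so this is the minimal polynomial.

Minimal polynomial: x² - 14x + 6


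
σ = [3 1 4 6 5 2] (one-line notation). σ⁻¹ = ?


To find σ⁻¹, swap domain and range:
σ(1) = 3 → σ⁻¹(3) = 1
σ(2) = 1 → σ⁻¹(1) = 2
σ(3) = 4 → σ⁻¹(4) = 3
σ(4) = 6 → σ⁻¹(6) = 4
σ(5) = 5 → σ⁻¹(5) = 5
σ(6) = 2 → σ⁻¹(2) = 6

σ⁻¹ = [2 6 1 3 5 4]


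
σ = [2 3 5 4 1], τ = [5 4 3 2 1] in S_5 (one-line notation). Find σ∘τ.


σ∘τ: apply τ first, then σ
1 →τ 5 →σ 1
2 →τ 4 →σ 4
3 →τ 3 →σ 5
4 →τ 2 →σ 3
5 →τ 1 →σ 2

σ∘τ = [1 4 5 3 2]


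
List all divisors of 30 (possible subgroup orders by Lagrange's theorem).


Lagrange's theorem: |H| divides |G|
|G| = 30
Divisors of 30: 1, 2, 3, 5, 6, 10, 15, 30

Possible subgroup orders: {1, 2, 3, 5, 6, 10, 15, 30}


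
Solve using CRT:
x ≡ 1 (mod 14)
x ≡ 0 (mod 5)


m₁ = 14, m₂ = 5, gcd = 1, so CRT applies. M = m₁·m₂ = 70
Let M₁ = M/m₁ = 5, M₂ = M/m₂ = 14
Find y₁ ≡ M₁⁻¹ (mod m₁): 5⁻¹ ≡ 3 (mod 14)
Find y₂ ≡ M₂⁻¹ (mod m₂): 14⁻¹ ≡ 4 (mod 5)
x = a₁·M₁·y₁ + a₂·M₂·y₂ = 1·5·3 + 0·14·4 = 15
Reduce mod 70: x ≡ 15
Check: 15 mod 14 = 1 ✓, 15 mod 5 = 0 ✓

x ≡ 15 (mod 70)


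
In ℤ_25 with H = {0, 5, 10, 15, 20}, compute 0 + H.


0 + H = {0 + h (mod 25) : h ∈ H}
0+0=0, 0+5=5, 0+10=10, 0+15=15, 0+20=20

0 + H = {0, 5, 10, 15, 20}


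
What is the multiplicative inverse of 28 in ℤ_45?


Use the extended Euclidean algorithm to write 1 = 28·s + 45·t; then s mod 45 is the inverse.
Euclidean algorithm:
  28 = 0·45 + 28
  45 = 1·28 + 17
  28 = 1·17 + 11
  17 = 1·11 + 6
  11 = 1·6 + 5
  6 = 1·5 + 1
  5 = 5·1 + 0
gcd(28,45) = 1
Back-substitution gives: 28·(-8) + 45·(5) = 1
So 28⁻¹ ≡ -8 ≡ 37 (mod 45)
Check: 28 × 37 = 1036 ≡ 1 (mod 45) ✓

28⁻¹ ≡ 37 (mod 45)


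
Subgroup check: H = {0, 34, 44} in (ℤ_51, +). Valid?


Subgroup test for H = {0, 34, 44} in (ℤ_51, +):
(1) 0 ∈ H? Yes
(2) Closure: for all a,b ∈ H, (a+b) mod 51 ∈ H? No  [counterexample: 34 + 34 = 17 ∉ H]
(3) Inverses: for all a ∈ H, -a mod 51 ∈ H? No

No, H is not a subgroup of ℤ_51


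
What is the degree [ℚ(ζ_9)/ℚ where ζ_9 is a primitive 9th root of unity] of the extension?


[ℚ(ζ_n):ℚ] = deg Φ_n(x) = φ(n). Here φ(9) = 6

[ℚ(ζ_9)/ℚ where ζ_9 is a primitive 9th root of unity] = 6


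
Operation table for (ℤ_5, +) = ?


Elements: {0, 1, 2, 3, 4}
Operation: addition mod 5
Entry (a, b) = (a + b) mod 5

Cayley table:
  | 0 | 1 | 2 | 3 | 4
0 | 0 | 1 | 2 | 3 | 4
1 | 1 | 2 | 3 | 4 | 0
2 | 2 | 3 | 4 | 0 | 1
3 | 3 | 4 | 0 | 1 | 2
4 | 4 | 0 | 1 | 2 | 3


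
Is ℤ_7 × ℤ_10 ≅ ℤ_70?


Comparing ℤ_7 × ℤ_10 and ℤ_70:
gcd(7,10) = 1, so ℤ_7 × ℤ_10 ≅ ℤ_70 (CRT)

Yes, ℤ_7 × ℤ_10 ≅ ℤ_70


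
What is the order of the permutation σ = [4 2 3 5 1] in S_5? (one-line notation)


Cycle decomposition: (1 4 5)
Cycle lengths: 3
Order = lcm(3) = 3

ord(σ) = 3


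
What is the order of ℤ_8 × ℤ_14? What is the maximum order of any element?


|ℤ_8 × ℤ_14| = 8 × 14 = 112
Max element order = lcm(8,14) = 56
Cyclic? No (gcd=2)

|ℤ_8×ℤ_14| = 112, max element order = 56


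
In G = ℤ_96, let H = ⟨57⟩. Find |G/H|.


|⟨57⟩| = n / gcd(57, 96) = 96 / 3 = 32
H is normal (ℤ_96 is abelian).
|G/H| = |G| / |H| = 96 / 32 = 3

|G/H| = 3


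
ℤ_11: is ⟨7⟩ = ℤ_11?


g generates ℤ_n iff gcd(g, n) = 1
gcd(7, 11) = 1
Since gcd = 1, 7 is a generator.

Yes, 7 generates ℤ_11


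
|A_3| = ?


|A_n| = n!/2 (even permutations)
|A_3| = 3!/2 = 6/2 = 3

|A_3| = 3


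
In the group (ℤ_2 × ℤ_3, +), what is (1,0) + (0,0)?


Operation: componentwise addition mod (2, 3)
(1,0) + (0,0) = ((a₁+b₁) mod 2, (a₂+b₂) mod 3) with a = (1,0), b = (0,0)

(1,0) + (0,0) = (1,0)
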